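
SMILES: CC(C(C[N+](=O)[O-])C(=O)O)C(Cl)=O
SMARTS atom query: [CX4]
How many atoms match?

4

The query [CX4] means: C with X4: aliphatic carbon with exactly 4 total connections (bonds + H).
Check the 13 heavy atoms by environment: 4× C (X4) → match; 2× C (X3) → no; 3× O (X1) → no; 1× Cl (X1) → no; 1× O (X2) → no; 1× N (charge +1, X3) → no; 1× O (charge -1, X1) → no.
That gives 4 matching atoms.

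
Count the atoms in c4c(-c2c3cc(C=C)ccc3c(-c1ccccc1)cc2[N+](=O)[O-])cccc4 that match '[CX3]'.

2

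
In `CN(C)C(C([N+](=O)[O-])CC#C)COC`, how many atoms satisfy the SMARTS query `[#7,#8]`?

5

The query [#7,#8] means: nitrogen or oxygen (comma = OR).
Check the 14 heavy atoms by environment: 9× C → no; 2× O → match; 1× N → match; 1× N (charge +1) → match; 1× O (charge -1) → match.
Summing the matching environments: 2 + 1 + 1 + 1 = 5 matching atoms.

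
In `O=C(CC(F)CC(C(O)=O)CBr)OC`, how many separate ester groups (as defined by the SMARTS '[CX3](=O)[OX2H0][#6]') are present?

[CX3](=O)[OX2H0][#6] is the SMARTS for an ester: a carbonyl carbon bonded to an oxygen that is itself bonded to carbon (no H on that O).
Exactly one fragment in the molecule meets all constraints, giving 1 match.

1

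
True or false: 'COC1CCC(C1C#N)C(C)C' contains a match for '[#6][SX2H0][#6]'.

The pattern [#6][SX2H0][#6] describes an aliphatic sulfur bridging two carbons with no H on the sulfur — a thioether.
The closest candidate here is a methoxy ether (-OCH3), but the bridging atom is O, not S. No other fragment satisfies the full query, so there is no match.

False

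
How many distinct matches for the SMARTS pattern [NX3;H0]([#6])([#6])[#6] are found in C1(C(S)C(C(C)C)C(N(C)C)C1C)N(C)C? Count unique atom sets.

[NX3;H0]([#6])([#6])[#6] is the SMARTS for a tertiary amine: a trivalent nitrogen with no H, bonded to three carbons.
The molecule carries 2 separate instances of a dimethylamino group (-N(CH3)2) meeting every constraint; each maps to a distinct set of atoms, giving 2 matches.

2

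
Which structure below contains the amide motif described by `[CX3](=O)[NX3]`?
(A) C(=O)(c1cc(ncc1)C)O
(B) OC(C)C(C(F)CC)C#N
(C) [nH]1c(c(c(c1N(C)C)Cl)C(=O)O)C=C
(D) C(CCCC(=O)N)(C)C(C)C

[CX3](=O)[NX3] describes a carbonyl carbon bonded to a trivalent nitrogen (an amide).
(A) has a carboxylic acid group (-C(=O)OH) but the carbonyl is bonded to O, not to an NX3 nitrogen.
(B) has a nitrile (-C#N) but the nitrile N is NX1 (triple-bonded), not NX3.
(C) has a carboxylic acid group (-C(=O)OH) but the carbonyl is bonded to O, not to an NX3 nitrogen.
(D) contains a primary amide (-C(=O)NH2), which satisfies every atom and bond constraint.
So the answer is (D).

D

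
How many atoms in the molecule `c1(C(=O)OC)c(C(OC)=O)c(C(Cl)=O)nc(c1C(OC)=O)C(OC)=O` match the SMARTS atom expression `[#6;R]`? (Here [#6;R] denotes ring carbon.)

5

Check the 25 heavy atoms by environment: 1× n (aromatic, in 6-ring) → no; 5× c (aromatic, in 6-ring) → match; 9× C (acyclic) → no; 9× O (acyclic) → no; 1× Cl (acyclic) → no.
That gives 5 matching atoms.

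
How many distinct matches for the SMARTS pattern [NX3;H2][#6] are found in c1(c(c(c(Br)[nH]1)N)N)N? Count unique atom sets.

[NX3;H2][#6] is the SMARTS for a primary amine: a trivalent nitrogen with two H attached to carbon.
The molecule carries 3 separate instances of a primary amino group (-NH2) meeting every constraint; each maps to a distinct set of atoms, giving 3 matches.

3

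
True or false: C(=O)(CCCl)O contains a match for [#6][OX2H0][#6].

The pattern [#6][OX2H0][#6] describes an aliphatic oxygen bridging two carbons with no H on the oxygen — an ether.
The closest candidate here is a carboxylic acid group (-C(=O)OH), but the -OH oxygen has H1; the =O is OX1, not OX2. No other fragment satisfies the full query, so there is no match.

False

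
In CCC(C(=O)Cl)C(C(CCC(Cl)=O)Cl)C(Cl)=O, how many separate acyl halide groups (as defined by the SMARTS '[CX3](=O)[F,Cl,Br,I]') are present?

[CX3](=O)[F,Cl,Br,I] is the SMARTS for an acyl halide: a carbonyl carbon bonded to a halogen.
The molecule carries 3 separate instances of an acyl chloride (-C(=O)Cl) meeting every constraint; each maps to a distinct set of atoms, giving 3 matches.

3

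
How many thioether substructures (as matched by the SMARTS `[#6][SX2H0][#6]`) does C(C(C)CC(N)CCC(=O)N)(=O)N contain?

0

[#6][SX2H0][#6] is the SMARTS for a thioether: an aliphatic sulfur bridging two carbons with no H on the sulfur.
No fragment in the molecule satisfies every constraint, giving 0 matches.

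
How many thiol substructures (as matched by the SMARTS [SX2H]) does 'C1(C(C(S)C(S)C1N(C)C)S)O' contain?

[SX2H] is the SMARTS for a thiol: an aliphatic sulfur with two connections, one being H.
The molecule carries 3 separate instances of a thiol (-SH) meeting every constraint; each maps to a distinct set of atoms, giving 3 matches.

3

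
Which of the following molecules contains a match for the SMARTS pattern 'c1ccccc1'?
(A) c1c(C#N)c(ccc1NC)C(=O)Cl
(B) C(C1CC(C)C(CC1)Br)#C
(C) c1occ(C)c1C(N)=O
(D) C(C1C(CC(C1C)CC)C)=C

c1ccccc1 describes six aromatic carbons in a ring (a benzene ring).
(A) contains the required atom environment, so the pattern matches.
(B) has a methyl group (-CH3) but no six-membered all-carbon aromatic ring is present.
(C) has a methyl group (-CH3) but no six-membered all-carbon aromatic ring is present.
(D) has a methyl group (-CH3) but no six-membered all-carbon aromatic ring is present.
So the answer is (A).

A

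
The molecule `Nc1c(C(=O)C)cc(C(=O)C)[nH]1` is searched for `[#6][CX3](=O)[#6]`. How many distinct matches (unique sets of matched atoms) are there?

2

[#6][CX3](=O)[#6] is the SMARTS for a ketone: a carbonyl carbon (no H) flanked by two carbons.
The molecule carries 2 separate instances of an acetyl/ketone group (-C(=O)CH3) meeting every constraint; each maps to a distinct set of atoms, giving 2 matches.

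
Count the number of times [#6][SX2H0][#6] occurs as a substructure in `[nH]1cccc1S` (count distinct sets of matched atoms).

0

[#6][SX2H0][#6] is the SMARTS for a thioether: an aliphatic sulfur bridging two carbons with no H on the sulfur.
The molecule has a thiol (-SH), but the sulfur has H1, not H0 bridging two carbons; nothing else fits, so there are 0 matches.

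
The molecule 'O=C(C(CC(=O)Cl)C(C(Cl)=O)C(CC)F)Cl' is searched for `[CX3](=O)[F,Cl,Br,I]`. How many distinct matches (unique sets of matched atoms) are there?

3

[CX3](=O)[F,Cl,Br,I] is the SMARTS for an acyl halide: a carbonyl carbon bonded to a halogen.
The molecule carries 3 separate instances of an acyl chloride (-C(=O)Cl) meeting every constraint; each maps to a distinct set of atoms, giving 3 matches.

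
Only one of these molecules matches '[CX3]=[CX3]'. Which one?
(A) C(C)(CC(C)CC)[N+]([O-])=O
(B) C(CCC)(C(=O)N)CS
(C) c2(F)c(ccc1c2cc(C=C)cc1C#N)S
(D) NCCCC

C

[CX3]=[CX3] describes a non-aromatic C=C double bond between two sp2 carbons (an alkene).
(A) has an ethyl group (-CH2CH3) but its C-C bond is a single bond between CX4 carbons, not CX3=CX3.
(B) has an ethyl group (-CH2CH3) but its C-C bond is a single bond between CX4 carbons, not CX3=CX3.
(C) contains a vinyl group (-CH=CH2), which satisfies every atom and bond constraint.
(D) has an ethyl group (-CH2CH3) but its C-C bond is a single bond between CX4 carbons, not CX3=CX3.
So the answer is (C).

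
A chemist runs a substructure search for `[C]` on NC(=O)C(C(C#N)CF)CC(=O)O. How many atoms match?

The query [C] means: uppercase C matches aliphatic (non-aromatic) carbon only.
Check the 13 heavy atoms by environment: 7× C → match; 1× F → no; 2× N → no; 3× O → no.
That gives 7 matching atoms.

7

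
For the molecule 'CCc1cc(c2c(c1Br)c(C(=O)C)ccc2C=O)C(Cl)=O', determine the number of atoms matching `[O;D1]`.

Check the 21 heavy atoms by environment: 7× c (aromatic, D3) → no; 3× c (aromatic, D2) → no; 1× Br (D1) → no; 2× C (D3) → no; 3× O (D1) → match; 2× C (D1) → no; 2× C (D2) → no; 1× Cl (D1) → no.
That gives 3 matching atoms.

3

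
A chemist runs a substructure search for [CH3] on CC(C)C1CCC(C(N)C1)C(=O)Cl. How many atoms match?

2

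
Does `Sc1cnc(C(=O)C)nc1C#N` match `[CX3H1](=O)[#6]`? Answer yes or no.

No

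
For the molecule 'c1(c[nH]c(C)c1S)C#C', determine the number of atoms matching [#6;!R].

3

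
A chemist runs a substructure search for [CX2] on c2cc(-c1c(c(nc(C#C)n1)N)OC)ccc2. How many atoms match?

2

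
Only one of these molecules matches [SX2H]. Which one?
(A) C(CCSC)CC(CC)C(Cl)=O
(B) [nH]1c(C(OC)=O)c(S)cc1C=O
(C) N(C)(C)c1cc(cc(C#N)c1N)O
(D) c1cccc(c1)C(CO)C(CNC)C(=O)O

[SX2H] describes an aliphatic sulfur with two connections, one being H (a thiol).
(A) has a methylthio ether (-SCH3) but the sulfur has H0 (bonded to two carbons), not H1.
(B) contains a thiol (-SH), which satisfies every atom and bond constraint.
(C) has a hydroxyl group (-OH) but it is an -OH, not an -SH.
(D) has a hydroxyl group (-OH) but it is an -OH, not an -SH.
So the answer is (B).

B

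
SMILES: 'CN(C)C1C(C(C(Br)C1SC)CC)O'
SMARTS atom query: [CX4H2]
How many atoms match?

Check the 14 heavy atoms by environment: 5× C (H1, X4) → no; 1× O (H1, X2) → no; 1× N (H0, X3) → no; 4× C (H3, X4) → no; 1× Br (H0, X1) → no; 1× C (H2, X4) → match; 1× S (H0, X2) → no.
That gives 1 matching atom.

1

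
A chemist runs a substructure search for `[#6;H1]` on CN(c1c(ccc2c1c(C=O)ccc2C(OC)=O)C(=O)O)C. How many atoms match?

The query [#6;H1] means: any carbon bearing exactly one hydrogen.
Check the 22 heavy atoms by environment: 6× c (aromatic, H0) → no; 4× c (aromatic, H1) → match; 2× C (H0) → no; 4× O (H0) → no; 3× C (H3) → no; 1× C (H1) → match; 1× O (H1) → no; 1× N (H0) → no.
Summing the matching environments: 4 + 1 = 5 matching atoms.

5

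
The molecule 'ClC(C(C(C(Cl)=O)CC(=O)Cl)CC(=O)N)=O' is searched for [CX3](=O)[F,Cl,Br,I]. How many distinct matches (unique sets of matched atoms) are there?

[CX3](=O)[F,Cl,Br,I] is the SMARTS for an acyl halide: a carbonyl carbon bonded to a halogen.
The molecule carries 3 separate instances of an acyl chloride (-C(=O)Cl) meeting every constraint; each maps to a distinct set of atoms, giving 3 matches.

3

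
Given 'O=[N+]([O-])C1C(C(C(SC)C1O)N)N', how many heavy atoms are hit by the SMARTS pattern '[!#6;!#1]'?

7

The query [!#6;!#1] means: not carbon and not hydrogen — any heteroatom.
Check the 13 heavy atoms by environment: 6× C → no; 2× N → match; 1× S → match; 2× O → match; 1× N (charge +1) → match; 1× O (charge -1) → match.
Summing the matching environments: 2 + 1 + 2 + 1 + 1 = 7 matching atoms.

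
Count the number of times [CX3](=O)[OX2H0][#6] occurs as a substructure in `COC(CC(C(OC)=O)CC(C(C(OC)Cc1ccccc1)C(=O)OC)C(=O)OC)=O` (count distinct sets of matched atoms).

[CX3](=O)[OX2H0][#6] is the SMARTS for an ester: a carbonyl carbon bonded to an oxygen that is itself bonded to carbon (no H on that O).
The molecule carries 4 separate instances of a methyl-ester group (-C(=O)OCH3) meeting every constraint; each maps to a distinct set of atoms, giving 4 matches.

4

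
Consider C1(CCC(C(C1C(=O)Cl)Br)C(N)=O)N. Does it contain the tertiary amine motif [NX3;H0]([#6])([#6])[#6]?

No

The pattern [NX3;H0]([#6])([#6])[#6] describes a trivalent nitrogen with no H, bonded to three carbons — a tertiary amine.
The closest candidate here is a primary amino group (-NH2), but the nitrogen has H2, not H0 with three carbons. No other fragment satisfies the full query, so there is no match.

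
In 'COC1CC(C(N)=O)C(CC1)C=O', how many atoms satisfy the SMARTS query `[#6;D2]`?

4

The query [#6;D2] means: any carbon bonded to exactly two heavy atoms.
Check the 13 heavy atoms by environment: 4× C (D3) → no; 4× C (D2) → match; 2× O (D1) → no; 1× N (D1) → no; 1× O (D2) → no; 1× C (D1) → no.
That gives 4 matching atoms.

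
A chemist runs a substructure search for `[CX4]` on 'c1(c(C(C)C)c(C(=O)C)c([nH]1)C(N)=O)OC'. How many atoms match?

5

Check the 16 heavy atoms by environment: 1× n (aromatic, X3) → no; 4× c (aromatic, X3) → no; 1× O (X2) → no; 5× C (X4) → match; 2× C (X3) → no; 2× O (X1) → no; 1× N (X3) → no.
That gives 5 matching atoms.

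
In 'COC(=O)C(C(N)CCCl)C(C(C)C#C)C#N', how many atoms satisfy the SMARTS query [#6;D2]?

4

The query [#6;D2] means: any carbon bonded to exactly two heavy atoms.
Check the 17 heavy atoms by environment: 4× C (D2) → match; 5× C (D3) → no; 3× C (D1) → no; 1× O (D1) → no; 1× O (D2) → no; 1× Cl (D1) → no; 2× N (D1) → no.
That gives 4 matching atoms.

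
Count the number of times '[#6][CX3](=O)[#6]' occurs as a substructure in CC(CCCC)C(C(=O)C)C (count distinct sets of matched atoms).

1

[#6][CX3](=O)[#6] is the SMARTS for a ketone: a carbonyl carbon (no H) flanked by two carbons.
Exactly one fragment in the molecule meets all constraints, giving 1 match.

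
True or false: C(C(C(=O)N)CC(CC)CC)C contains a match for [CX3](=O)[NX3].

True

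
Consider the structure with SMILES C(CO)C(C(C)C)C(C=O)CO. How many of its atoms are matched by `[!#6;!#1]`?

3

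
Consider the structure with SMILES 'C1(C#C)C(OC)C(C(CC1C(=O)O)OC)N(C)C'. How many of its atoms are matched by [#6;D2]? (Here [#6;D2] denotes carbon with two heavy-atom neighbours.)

Check the 18 heavy atoms by environment: 6× C (D3) → no; 2× C (D2) → match; 2× O (D2) → no; 5× C (D1) → no; 1× N (D3) → no; 2× O (D1) → no.
That gives 2 matching atoms.

2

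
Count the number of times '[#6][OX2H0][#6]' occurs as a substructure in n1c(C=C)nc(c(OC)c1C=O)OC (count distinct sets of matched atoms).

[#6][OX2H0][#6] is the SMARTS for an ether: an aliphatic oxygen bridging two carbons with no H on the oxygen.
The molecule carries 2 separate instances of a methoxy ether (-OCH3) meeting every constraint; each maps to a distinct set of atoms, giving 2 matches.

2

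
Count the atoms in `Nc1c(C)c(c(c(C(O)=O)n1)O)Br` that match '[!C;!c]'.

6

The query [!C;!c] means: neither aliphatic nor aromatic carbon — same as [!#6].
Check the 13 heavy atoms by environment: 1× n (aromatic) → match; 5× c (aromatic) → no; 2× C → no; 3× O → match; 1× N → match; 1× Br → match.
Summing the matching environments: 1 + 3 + 1 + 1 = 6 matching atoms.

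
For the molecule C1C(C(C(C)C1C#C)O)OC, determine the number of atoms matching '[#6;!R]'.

The query [#6;!R] means: carbon not in any ring.
Check the 11 heavy atoms by environment: 5× C (in 5-ring) → no; 2× O (acyclic) → no; 4× C (acyclic) → match.
That gives 4 matching atoms.

4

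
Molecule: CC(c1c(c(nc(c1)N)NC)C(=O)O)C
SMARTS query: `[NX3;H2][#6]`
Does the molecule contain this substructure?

The pattern [NX3;H2][#6] describes a trivalent nitrogen with two H attached to carbon — a primary amine.
The molecule carries a primary amino group (-NH2), whose atoms satisfy every constraint of the query, so the pattern matches.

Yes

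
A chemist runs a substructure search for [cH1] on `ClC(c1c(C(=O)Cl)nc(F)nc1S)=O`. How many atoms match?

0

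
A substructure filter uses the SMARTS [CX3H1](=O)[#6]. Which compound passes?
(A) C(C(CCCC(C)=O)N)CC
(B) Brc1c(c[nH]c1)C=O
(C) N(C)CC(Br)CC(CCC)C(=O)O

B

[CX3H1](=O)[#6] describes an sp2 carbon with one H, double-bonded to O and single-bonded to carbon (an aldehyde).
(A) has an acetyl/ketone group (-C(=O)CH3) but the carbonyl carbon has H0 (two carbon neighbours), not H1.
(B) contains an aldehyde (-CHO), which satisfies every atom and bond constraint.
(C) has a carboxylic acid group (-C(=O)OH) but the carbonyl carbon has H0 and is bonded to O, not H1.
So the answer is (B).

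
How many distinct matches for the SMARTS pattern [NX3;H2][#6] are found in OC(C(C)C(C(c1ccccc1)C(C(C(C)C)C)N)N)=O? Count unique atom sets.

2

[NX3;H2][#6] is the SMARTS for a primary amine: a trivalent nitrogen with two H attached to carbon.
The molecule carries 2 separate instances of a primary amino group (-NH2) meeting every constraint; each maps to a distinct set of atoms, giving 2 matches.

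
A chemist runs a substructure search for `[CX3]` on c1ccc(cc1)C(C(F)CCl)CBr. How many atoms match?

Check the 13 heavy atoms by environment: 4× C (X4) → no; 1× Br (X1) → no; 6× c (aromatic, X3) → no; 1× Cl (X1) → no; 1× F (X1) → no.
No environment satisfies the query, so 0 matching atoms.

0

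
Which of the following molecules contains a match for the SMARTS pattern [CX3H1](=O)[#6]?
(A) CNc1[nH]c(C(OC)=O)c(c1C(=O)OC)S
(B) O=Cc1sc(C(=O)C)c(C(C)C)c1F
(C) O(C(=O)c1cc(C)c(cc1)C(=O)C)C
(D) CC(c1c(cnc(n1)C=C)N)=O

B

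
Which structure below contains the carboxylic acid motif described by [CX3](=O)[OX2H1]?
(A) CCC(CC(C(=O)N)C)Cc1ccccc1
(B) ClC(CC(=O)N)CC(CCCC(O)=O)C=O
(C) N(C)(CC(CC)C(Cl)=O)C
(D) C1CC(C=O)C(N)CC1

[CX3](=O)[OX2H1] describes an sp2 carbon double-bonded to O and single-bonded to an -OH oxygen (a carboxylic acid).
(A) has a primary amide (-C(=O)NH2) but the carbonyl is bonded to N, not to an -OH oxygen.
(B) contains a carboxylic acid group (-C(=O)OH), which satisfies every atom and bond constraint.
(C) has an acyl chloride (-C(=O)Cl) but the carbonyl is bonded to Cl, not to an -OH oxygen.
(D) has an aldehyde (-CHO) but there is no singly-bonded oxygen on the carbonyl carbon.
So the answer is (B).

B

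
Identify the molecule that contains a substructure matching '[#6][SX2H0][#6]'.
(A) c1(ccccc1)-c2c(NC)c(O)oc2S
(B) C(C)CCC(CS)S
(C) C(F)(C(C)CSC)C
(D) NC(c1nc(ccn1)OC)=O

C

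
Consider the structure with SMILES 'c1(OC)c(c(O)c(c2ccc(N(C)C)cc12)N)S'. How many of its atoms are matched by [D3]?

8

Check the 18 heavy atoms by environment: 7× c (aromatic, D3) → match; 3× c (aromatic, D2) → no; 1× N (D1) → no; 1× O (D2) → no; 3× C (D1) → no; 1× N (D3) → match; 1× O (D1) → no; 1× S (D1) → no.
Summing the matching environments: 7 + 1 = 8 matching atoms.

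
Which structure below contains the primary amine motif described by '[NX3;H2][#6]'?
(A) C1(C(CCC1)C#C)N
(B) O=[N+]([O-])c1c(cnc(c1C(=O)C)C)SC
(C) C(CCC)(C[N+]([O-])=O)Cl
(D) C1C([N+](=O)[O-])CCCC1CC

A

[NX3;H2][#6] describes a trivalent nitrogen with two H attached to carbon (a primary amine).
(A) contains a primary amino group (-NH2), which satisfies every atom and bond constraint.
(B) has a nitro group (-[N+](=O)[O-]) but the nitrogen is [N+] with no H, not NX3H2.
(C) has a nitro group (-[N+](=O)[O-]) but the nitrogen is [N+] with no H, not NX3H2.
(D) has a nitro group (-[N+](=O)[O-]) but the nitrogen is [N+] with no H, not NX3H2.
So the answer is (A).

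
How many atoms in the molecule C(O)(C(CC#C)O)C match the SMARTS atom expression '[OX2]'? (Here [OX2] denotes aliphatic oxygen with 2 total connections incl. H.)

2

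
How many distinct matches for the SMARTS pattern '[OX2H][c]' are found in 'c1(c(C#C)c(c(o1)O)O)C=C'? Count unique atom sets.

[OX2H][c] is the SMARTS for a phenol: a hydroxyl oxygen attached to an aromatic carbon.
The molecule carries 2 separate instances of a hydroxyl group (-OH) meeting every constraint; each maps to a distinct set of atoms, giving 2 matches.

2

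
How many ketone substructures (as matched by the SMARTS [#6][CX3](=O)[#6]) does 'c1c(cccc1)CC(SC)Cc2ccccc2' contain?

[#6][CX3](=O)[#6] is the SMARTS for a ketone: a carbonyl carbon (no H) flanked by two carbons.
No fragment in the molecule satisfies every constraint, giving 0 matches.

0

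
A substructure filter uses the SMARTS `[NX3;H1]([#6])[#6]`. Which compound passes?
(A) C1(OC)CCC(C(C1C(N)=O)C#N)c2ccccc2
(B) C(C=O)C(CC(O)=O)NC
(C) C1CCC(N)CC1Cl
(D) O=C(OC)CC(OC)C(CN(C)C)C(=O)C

B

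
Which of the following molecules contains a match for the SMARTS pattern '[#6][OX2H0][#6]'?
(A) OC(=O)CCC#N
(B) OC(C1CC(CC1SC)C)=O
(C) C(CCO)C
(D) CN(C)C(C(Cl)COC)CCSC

D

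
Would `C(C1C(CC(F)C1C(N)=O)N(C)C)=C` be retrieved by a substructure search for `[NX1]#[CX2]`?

No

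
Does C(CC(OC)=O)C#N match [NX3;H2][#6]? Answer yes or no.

No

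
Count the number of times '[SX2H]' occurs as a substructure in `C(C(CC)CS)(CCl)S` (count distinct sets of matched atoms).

2

[SX2H] is the SMARTS for a thiol: an aliphatic sulfur with two connections, one being H.
The molecule carries 2 separate instances of a thiol (-SH) meeting every constraint; each maps to a distinct set of atoms, giving 2 matches.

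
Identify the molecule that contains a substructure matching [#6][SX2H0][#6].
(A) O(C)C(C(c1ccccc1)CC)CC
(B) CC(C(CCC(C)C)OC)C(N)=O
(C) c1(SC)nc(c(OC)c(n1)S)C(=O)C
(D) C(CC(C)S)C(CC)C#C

[#6][SX2H0][#6] describes an aliphatic sulfur bridging two carbons with no H on the sulfur (a thioether).
(A) has a methoxy ether (-OCH3) but the bridging atom is O, not S.
(B) has a methoxy ether (-OCH3) but the bridging atom is O, not S.
(C) contains a methylthio ether (-SCH3), which satisfies every atom and bond constraint.
(D) has a thiol (-SH) but the sulfur has H1, not H0 bridging two carbons.
So the answer is (C).

C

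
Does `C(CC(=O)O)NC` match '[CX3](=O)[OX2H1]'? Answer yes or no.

Yes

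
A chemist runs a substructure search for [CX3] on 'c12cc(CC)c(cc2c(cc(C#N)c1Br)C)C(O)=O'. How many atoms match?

The query [CX3] means: C with X3: aliphatic carbon with exactly 3 total connections.
Check the 19 heavy atoms by environment: 10× c (aromatic, X3) → no; 3× C (X4) → no; 1× C (X2) → no; 1× N (X1) → no; 1× C (X3) → match; 1× O (X1) → no; 1× O (X2) → no; 1× Br (X1) → no.
That gives 1 matching atom.

1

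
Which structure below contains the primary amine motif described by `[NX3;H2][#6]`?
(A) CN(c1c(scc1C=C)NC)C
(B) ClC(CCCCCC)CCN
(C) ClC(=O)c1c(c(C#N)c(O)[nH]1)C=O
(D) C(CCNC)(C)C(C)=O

B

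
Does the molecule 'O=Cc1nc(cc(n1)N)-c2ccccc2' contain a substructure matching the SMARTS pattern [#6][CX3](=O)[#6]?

No

The pattern [#6][CX3](=O)[#6] describes a carbonyl carbon (no H) flanked by two carbons — a ketone.
The closest candidate here is an aldehyde (-CHO), but the carbonyl carbon has H1, so it is not flanked by two carbons. No other fragment satisfies the full query, so there is no match.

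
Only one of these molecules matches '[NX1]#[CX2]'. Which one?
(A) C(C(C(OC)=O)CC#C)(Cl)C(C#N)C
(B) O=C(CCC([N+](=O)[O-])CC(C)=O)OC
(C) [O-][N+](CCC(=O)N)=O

A

[NX1]#[CX2] describes a nitrogen triple-bonded to a two-connected carbon (a nitrile).
(A) contains a nitrile (-C#N), which satisfies every atom and bond constraint.
(B) has a nitro group (-[N+](=O)[O-]) but there is no C#N triple bond.
(C) has a nitro group (-[N+](=O)[O-]) but there is no C#N triple bond.
So the answer is (A).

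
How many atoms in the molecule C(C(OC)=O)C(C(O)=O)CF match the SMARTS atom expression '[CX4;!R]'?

The query [CX4;!R] means: aliphatic carbon with four total connections, not in a ring.
Check the 11 heavy atoms by environment: 4× C (X4, acyclic) → match; 2× C (X3, acyclic) → no; 2× O (X1, acyclic) → no; 2× O (X2, acyclic) → no; 1× F (X1, acyclic) → no.
That gives 4 matching atoms.

4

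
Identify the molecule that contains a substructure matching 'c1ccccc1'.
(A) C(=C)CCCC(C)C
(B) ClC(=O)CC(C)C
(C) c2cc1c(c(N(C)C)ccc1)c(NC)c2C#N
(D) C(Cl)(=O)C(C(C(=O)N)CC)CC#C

c1ccccc1 describes six aromatic carbons in a ring (a benzene ring).
(A) has a methyl group (-CH3) but no six-membered all-carbon aromatic ring is present.
(B) has a methyl group (-CH3) but no six-membered all-carbon aromatic ring is present.
(C) contains the required atom environment, so the pattern matches.
(D) has a methyl group (-CH3) but no six-membered all-carbon aromatic ring is present.
So the answer is (C).

C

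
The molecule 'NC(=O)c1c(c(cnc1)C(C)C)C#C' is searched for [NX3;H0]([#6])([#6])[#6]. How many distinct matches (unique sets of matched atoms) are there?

[NX3;H0]([#6])([#6])[#6] is the SMARTS for a tertiary amine: a trivalent nitrogen with no H, bonded to three carbons.
The molecule has a primary amide (-C(=O)NH2), but the amide nitrogen has H2 and only one carbon neighbour; nothing else fits, so there are 0 matches.

0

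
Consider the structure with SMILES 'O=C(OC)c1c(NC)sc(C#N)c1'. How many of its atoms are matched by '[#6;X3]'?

5

The query [#6;X3] means: any carbon (aromatic or not) with three total connections.
Check the 13 heavy atoms by environment: 1× s (aromatic, X2) → no; 4× c (aromatic, X3) → match; 1× C (X2) → no; 1× N (X1) → no; 1× C (X3) → match; 1× O (X1) → no; 1× O (X2) → no; 2× C (X4) → no; 1× N (X3) → no.
Summing the matching environments: 4 + 1 = 5 matching atoms.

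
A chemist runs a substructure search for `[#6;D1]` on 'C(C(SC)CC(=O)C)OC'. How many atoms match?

3

The query [#6;D1] means: carbon bonded to exactly one heavy atom.
Check the 10 heavy atoms by environment: 2× C (D2) → no; 2× C (D3) → no; 1× S (D2) → no; 3× C (D1) → match; 1× O (D1) → no; 1× O (D2) → no.
That gives 3 matching atoms.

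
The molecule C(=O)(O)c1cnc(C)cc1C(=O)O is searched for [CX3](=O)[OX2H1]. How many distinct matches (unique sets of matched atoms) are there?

[CX3](=O)[OX2H1] is the SMARTS for a carboxylic acid: an sp2 carbon double-bonded to O and single-bonded to an -OH oxygen.
The molecule carries 2 separate instances of a carboxylic acid group (-C(=O)OH) meeting every constraint; each maps to a distinct set of atoms, giving 2 matches.

2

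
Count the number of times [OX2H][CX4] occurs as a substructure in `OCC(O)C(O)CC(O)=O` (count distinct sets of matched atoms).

3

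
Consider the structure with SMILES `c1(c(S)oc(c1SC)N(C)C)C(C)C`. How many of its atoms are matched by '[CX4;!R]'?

6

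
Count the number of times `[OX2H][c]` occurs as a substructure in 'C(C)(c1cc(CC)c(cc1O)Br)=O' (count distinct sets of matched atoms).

1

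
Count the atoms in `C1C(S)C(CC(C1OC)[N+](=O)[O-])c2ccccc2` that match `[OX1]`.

Check the 18 heavy atoms by environment: 7× C (X4) → no; 1× N (charge +1, X3) → no; 1× O (charge -1, X1) → match; 1× O (X1) → match; 1× O (X2) → no; 6× c (aromatic, X3) → no; 1× S (X2) → no.
Summing the matching environments: 1 + 1 = 2 matching atoms.

2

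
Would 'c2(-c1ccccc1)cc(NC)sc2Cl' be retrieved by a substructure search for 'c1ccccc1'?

The pattern c1ccccc1 describes six aromatic carbons in a ring — a benzene ring.
The molecule carries a phenyl ring, whose atoms satisfy every constraint of the query, so the pattern matches.

Yes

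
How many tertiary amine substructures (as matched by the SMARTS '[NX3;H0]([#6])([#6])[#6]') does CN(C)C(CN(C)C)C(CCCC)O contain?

2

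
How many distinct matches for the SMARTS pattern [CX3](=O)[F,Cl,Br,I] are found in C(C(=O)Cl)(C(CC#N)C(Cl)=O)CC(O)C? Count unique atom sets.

[CX3](=O)[F,Cl,Br,I] is the SMARTS for an acyl halide: a carbonyl carbon bonded to a halogen.
The molecule carries 2 separate instances of an acyl chloride (-C(=O)Cl) meeting every constraint; each maps to a distinct set of atoms, giving 2 matches.

2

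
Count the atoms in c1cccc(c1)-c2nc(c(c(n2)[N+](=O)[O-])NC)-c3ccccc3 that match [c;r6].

16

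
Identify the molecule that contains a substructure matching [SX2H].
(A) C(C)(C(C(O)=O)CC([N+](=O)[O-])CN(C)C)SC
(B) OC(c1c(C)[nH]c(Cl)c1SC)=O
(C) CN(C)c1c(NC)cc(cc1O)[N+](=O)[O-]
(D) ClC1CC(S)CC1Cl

[SX2H] describes an aliphatic sulfur with two connections, one being H (a thiol).
(A) has a methylthio ether (-SCH3) but the sulfur has H0 (bonded to two carbons), not H1.
(B) has a methylthio ether (-SCH3) but the sulfur has H0 (bonded to two carbons), not H1.
(C) has a hydroxyl group (-OH) but it is an -OH, not an -SH.
(D) contains a thiol (-SH), which satisfies every atom and bond constraint.
So the answer is (D).

D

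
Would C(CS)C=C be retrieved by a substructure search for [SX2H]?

The pattern [SX2H] describes an aliphatic sulfur with two connections, one being H — a thiol.
The molecule carries a thiol (-SH), whose atoms satisfy every constraint of the query, so the pattern matches.

Yes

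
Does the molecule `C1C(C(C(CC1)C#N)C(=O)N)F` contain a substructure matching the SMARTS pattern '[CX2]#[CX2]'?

No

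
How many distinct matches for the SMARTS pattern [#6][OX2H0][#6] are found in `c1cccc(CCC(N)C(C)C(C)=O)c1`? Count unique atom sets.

0

[#6][OX2H0][#6] is the SMARTS for an ether: an aliphatic oxygen bridging two carbons with no H on the oxygen.
No fragment in the molecule satisfies every constraint, giving 0 matches.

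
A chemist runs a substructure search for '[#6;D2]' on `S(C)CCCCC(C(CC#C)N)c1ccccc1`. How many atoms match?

11

The query [#6;D2] means: any carbon bonded to exactly two heavy atoms.
Check the 18 heavy atoms by environment: 6× C (D2) → match; 2× C (D3) → no; 2× C (D1) → no; 1× N (D1) → no; 1× S (D2) → no; 1× c (aromatic, D3) → no; 5× c (aromatic, D2) → match.
Summing the matching environments: 6 + 5 = 11 matching atoms.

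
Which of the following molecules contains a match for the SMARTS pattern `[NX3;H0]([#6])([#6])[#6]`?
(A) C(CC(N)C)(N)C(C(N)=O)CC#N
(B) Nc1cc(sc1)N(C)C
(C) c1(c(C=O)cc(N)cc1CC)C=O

B

[NX3;H0]([#6])([#6])[#6] describes a trivalent nitrogen with no H, bonded to three carbons (a tertiary amine).
(A) has a primary amino group (-NH2) but the nitrogen has H2, not H0 with three carbons.
(B) contains a dimethylamino group (-N(CH3)2), which satisfies every atom and bond constraint.
(C) has a primary amino group (-NH2) but the nitrogen has H2, not H0 with three carbons.
So the answer is (B).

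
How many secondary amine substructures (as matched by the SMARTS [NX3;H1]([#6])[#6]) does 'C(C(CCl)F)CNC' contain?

1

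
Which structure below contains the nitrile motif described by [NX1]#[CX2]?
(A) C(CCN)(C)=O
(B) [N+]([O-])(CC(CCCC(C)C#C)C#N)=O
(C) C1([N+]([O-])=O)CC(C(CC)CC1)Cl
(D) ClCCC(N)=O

[NX1]#[CX2] describes a nitrogen triple-bonded to a two-connected carbon (a nitrile).
(A) has a primary amino group (-NH2) but the nitrogen is NX3 (three connections), not NX1 triple-bonded.
(B) contains a nitrile (-C#N), which satisfies every atom and bond constraint.
(C) has a nitro group (-[N+](=O)[O-]) but there is no C#N triple bond.
(D) has a primary amide (-C(=O)NH2) but the nitrogen is NX3, not NX1.
So the answer is (B).

B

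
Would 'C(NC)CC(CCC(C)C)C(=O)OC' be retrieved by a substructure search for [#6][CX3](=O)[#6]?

No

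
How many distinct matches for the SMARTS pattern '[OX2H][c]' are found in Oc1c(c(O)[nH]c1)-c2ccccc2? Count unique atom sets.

2

[OX2H][c] is the SMARTS for a phenol: a hydroxyl oxygen attached to an aromatic carbon.
The molecule carries 2 separate instances of a hydroxyl group (-OH) meeting every constraint; each maps to a distinct set of atoms, giving 2 matches.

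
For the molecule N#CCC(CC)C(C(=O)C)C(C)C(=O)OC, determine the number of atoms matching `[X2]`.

2

The query [X2] means: any atom with exactly two total connections (bonds + H).
Check the 16 heavy atoms by environment: 9× C (X4) → no; 2× C (X3) → no; 2× O (X1) → no; 1× O (X2) → match; 1× C (X2) → match; 1× N (X1) → no.
Summing the matching environments: 1 + 1 = 2 matching atoms.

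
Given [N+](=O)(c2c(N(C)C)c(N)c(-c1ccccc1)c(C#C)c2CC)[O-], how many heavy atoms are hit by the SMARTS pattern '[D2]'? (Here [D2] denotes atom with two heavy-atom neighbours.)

Check the 23 heavy atoms by environment: 7× c (aromatic, D3) → no; 2× C (D2) → match; 4× C (D1) → no; 5× c (aromatic, D2) → match; 1× N (D3) → no; 1× N (D1) → no; 1× N (charge +1, D3) → no; 1× O (charge -1, D1) → no; 1× O (D1) → no.
Summing the matching environments: 2 + 5 = 7 matching atoms.

7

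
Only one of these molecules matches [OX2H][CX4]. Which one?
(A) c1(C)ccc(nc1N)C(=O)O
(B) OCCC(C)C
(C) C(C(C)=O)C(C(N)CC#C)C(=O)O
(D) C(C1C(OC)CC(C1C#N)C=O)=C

[OX2H][CX4] describes a hydroxyl oxygen bound to an sp3 (X4) carbon (an aliphatic alcohol).
(A) has a carboxylic acid group (-C(=O)OH) but the -OH is on a CX3 carbonyl carbon, not a CX4 carbon.
(B) contains a hydroxyl group (-OH), which satisfies every atom and bond constraint.
(C) has a carboxylic acid group (-C(=O)OH) but the -OH is on a CX3 carbonyl carbon, not a CX4 carbon.
(D) has a methoxy ether (-OCH3) but the oxygen has H0 (ether), not H1.
So the answer is (B).

B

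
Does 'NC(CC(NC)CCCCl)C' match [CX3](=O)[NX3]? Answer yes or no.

The pattern [CX3](=O)[NX3] describes a carbonyl carbon bonded to a trivalent nitrogen — an amide.
The closest candidate here is a primary amino group (-NH2), but the -NH2 is not attached to a carbonyl carbon. No other fragment satisfies the full query, so there is no match.

No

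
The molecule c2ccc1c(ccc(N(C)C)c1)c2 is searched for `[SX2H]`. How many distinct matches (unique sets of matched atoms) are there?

[SX2H] is the SMARTS for a thiol: an aliphatic sulfur with two connections, one being H.
No fragment in the molecule satisfies every constraint, giving 0 matches.

0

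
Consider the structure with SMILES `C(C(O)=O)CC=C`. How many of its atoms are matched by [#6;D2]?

The query [#6;D2] means: any carbon bonded to exactly two heavy atoms.
Check the 7 heavy atoms by environment: 3× C (D2) → match; 1× C (D3) → no; 2× O (D1) → no; 1× C (D1) → no.
That gives 3 matching atoms.

3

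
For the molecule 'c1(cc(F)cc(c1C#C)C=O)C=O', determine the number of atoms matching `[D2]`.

Check the 13 heavy atoms by environment: 2× c (aromatic, D2) → match; 4× c (aromatic, D3) → no; 3× C (D2) → match; 1× C (D1) → no; 2× O (D1) → no; 1× F (D1) → no.
Summing the matching environments: 2 + 3 = 5 matching atoms.

5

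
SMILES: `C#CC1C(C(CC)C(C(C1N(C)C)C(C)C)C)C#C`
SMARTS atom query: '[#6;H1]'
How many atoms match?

The query [#6;H1] means: any carbon bearing exactly one hydrogen.
Check the 19 heavy atoms by environment: 9× C (H1) → match; 1× N (H0) → no; 6× C (H3) → no; 2× C (H0) → no; 1× C (H2) → no.
That gives 9 matching atoms.

9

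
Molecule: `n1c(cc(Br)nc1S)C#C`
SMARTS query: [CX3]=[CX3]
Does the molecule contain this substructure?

The pattern [CX3]=[CX3] describes a non-aromatic C=C double bond between two sp2 carbons — an alkene.
The closest candidate here is an ethynyl group (-C#CH), but the C-C bond is a triple bond, not a double bond. No other fragment satisfies the full query, so there is no match.

No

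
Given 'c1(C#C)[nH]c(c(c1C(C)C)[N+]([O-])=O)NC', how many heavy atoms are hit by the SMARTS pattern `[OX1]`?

Check the 15 heavy atoms by environment: 1× n (aromatic, X3) → no; 4× c (aromatic, X3) → no; 2× C (X2) → no; 1× N (X3) → no; 4× C (X4) → no; 1× N (charge +1, X3) → no; 1× O (charge -1, X1) → match; 1× O (X1) → match.
Summing the matching environments: 1 + 1 = 2 matching atoms.

2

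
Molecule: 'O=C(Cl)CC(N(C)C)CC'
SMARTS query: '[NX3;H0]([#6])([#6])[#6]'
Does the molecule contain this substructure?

Yes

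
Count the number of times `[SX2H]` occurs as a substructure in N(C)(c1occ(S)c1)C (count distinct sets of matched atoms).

1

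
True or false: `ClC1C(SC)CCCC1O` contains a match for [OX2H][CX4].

True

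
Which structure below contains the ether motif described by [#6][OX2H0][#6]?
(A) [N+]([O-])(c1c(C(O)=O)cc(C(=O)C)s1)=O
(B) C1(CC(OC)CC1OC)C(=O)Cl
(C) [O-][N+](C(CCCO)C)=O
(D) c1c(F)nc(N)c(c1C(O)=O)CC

B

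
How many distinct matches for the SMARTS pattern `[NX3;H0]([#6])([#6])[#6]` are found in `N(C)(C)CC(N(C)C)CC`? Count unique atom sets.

2

[NX3;H0]([#6])([#6])[#6] is the SMARTS for a tertiary amine: a trivalent nitrogen with no H, bonded to three carbons.
The molecule carries 2 separate instances of a dimethylamino group (-N(CH3)2) meeting every constraint; each maps to a distinct set of atoms, giving 2 matches.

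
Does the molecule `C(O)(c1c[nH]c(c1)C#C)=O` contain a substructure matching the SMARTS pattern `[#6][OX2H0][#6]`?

No

The pattern [#6][OX2H0][#6] describes an aliphatic oxygen bridging two carbons with no H on the oxygen — an ether.
The closest candidate here is a carboxylic acid group (-C(=O)OH), but the -OH oxygen has H1; the =O is OX1, not OX2. No other fragment satisfies the full query, so there is no match.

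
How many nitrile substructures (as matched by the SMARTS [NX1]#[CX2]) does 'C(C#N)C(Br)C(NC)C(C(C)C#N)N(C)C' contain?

[NX1]#[CX2] is the SMARTS for a nitrile: a nitrogen triple-bonded to a two-connected carbon.
The molecule carries 2 separate instances of a nitrile (-C#N) meeting every constraint; each maps to a distinct set of atoms, giving 2 matches.

2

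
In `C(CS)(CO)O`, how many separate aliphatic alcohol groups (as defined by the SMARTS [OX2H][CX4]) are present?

[OX2H][CX4] is the SMARTS for an aliphatic alcohol: a hydroxyl oxygen bound to an sp3 (X4) carbon.
The molecule carries 2 separate instances of a hydroxyl group (-OH) meeting every constraint; each maps to a distinct set of atoms, giving 2 matches.

2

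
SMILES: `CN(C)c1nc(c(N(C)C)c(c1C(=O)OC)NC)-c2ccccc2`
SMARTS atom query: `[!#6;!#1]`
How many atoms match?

6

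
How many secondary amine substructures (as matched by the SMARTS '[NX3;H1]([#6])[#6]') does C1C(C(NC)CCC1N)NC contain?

[NX3;H1]([#6])[#6] is the SMARTS for a secondary amine: a trivalent nitrogen with one H, bonded to two carbons.
The molecule carries 2 separate instances of an N-methylamino group (-NHCH3) meeting every constraint; each maps to a distinct set of atoms, giving 2 matches.

2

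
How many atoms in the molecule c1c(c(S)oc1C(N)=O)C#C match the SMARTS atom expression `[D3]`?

The query [D3] means: atom with exactly three heavy-atom neighbours.
Check the 11 heavy atoms by environment: 1× o (aromatic, D2) → no; 3× c (aromatic, D3) → match; 1× c (aromatic, D2) → no; 1× C (D3) → match; 1× O (D1) → no; 1× N (D1) → no; 1× C (D2) → no; 1× C (D1) → no; 1× S (D1) → no.
Summing the matching environments: 3 + 1 = 4 matching atoms.

4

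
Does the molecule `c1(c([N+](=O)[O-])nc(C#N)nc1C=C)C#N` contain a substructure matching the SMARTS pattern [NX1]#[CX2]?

Yes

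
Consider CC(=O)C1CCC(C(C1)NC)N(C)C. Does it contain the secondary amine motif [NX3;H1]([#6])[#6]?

The pattern [NX3;H1]([#6])[#6] describes a trivalent nitrogen with one H, bonded to two carbons — a secondary amine.
The molecule carries an N-methylamino group (-NHCH3), whose atoms satisfy every constraint of the query, so the pattern matches.

Yes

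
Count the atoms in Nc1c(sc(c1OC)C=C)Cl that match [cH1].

0

The query [cH1] means: aromatic carbon bearing exactly one hydrogen.
Check the 11 heavy atoms by environment: 1× s (aromatic, H0) → no; 4× c (aromatic, H0) → no; 1× Cl (H0) → no; 1× O (H0) → no; 1× C (H3) → no; 1× C (H1) → no; 1× C (H2) → no; 1× N (H2) → no.
No environment satisfies the query, so 0 matching atoms.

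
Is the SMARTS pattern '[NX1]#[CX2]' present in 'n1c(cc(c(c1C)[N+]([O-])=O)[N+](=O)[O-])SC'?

No

The pattern [NX1]#[CX2] describes a nitrogen triple-bonded to a two-connected carbon — a nitrile.
The closest candidate here is a nitro group (-[N+](=O)[O-]), but there is no C#N triple bond. No other fragment satisfies the full query, so there is no match.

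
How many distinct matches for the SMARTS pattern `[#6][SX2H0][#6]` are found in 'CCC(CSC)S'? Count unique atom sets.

1

[#6][SX2H0][#6] is the SMARTS for a thioether: an aliphatic sulfur bridging two carbons with no H on the sulfur.
Exactly one fragment in the molecule meets all constraints, giving 1 match.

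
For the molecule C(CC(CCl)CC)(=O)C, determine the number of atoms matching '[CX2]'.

The query [CX2] means: C with X2: aliphatic carbon with exactly 2 total connections.
Check the 9 heavy atoms by environment: 6× C (X4) → no; 1× Cl (X1) → no; 1× C (X3) → no; 1× O (X1) → no.
No environment satisfies the query, so 0 matching atoms.

0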